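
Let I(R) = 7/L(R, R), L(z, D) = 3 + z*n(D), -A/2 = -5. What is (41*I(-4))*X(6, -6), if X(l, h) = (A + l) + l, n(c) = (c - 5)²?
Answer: -6314/321 ≈ -19.670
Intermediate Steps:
A = 10 (A = -2*(-5) = 10)
n(c) = (-5 + c)²
X(l, h) = 10 + 2*l (X(l, h) = (10 + l) + l = 10 + 2*l)
L(z, D) = 3 + z*(-5 + D)²
I(R) = 7/(3 + R*(-5 + R)²)
(41*I(-4))*X(6, -6) = (41*(7/(3 - 4*(-5 - 4)²)))*(10 + 2*6) = (41*(7/(3 - 4*(-9)²)))*(10 + 12) = (41*(7/(3 - 4*81)))*22 = (41*(7/(3 - 324)))*22 = (41*(7/(-321)))*22 = (41*(7*(-1/321)))*22 = (41*(-7/321))*22 = -287/321*22 = -6314/321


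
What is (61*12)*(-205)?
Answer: -150060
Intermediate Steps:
(61*12)*(-205) = 732*(-205) = -150060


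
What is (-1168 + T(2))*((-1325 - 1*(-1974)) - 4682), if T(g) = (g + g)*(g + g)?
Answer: 4646016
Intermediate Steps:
T(g) = 4*g**2 (T(g) = (2*g)*(2*g) = 4*g**2)
(-1168 + T(2))*((-1325 - 1*(-1974)) - 4682) = (-1168 + 4*2**2)*((-1325 - 1*(-1974)) - 4682) = (-1168 + 4*4)*((-1325 + 1974) - 4682) = (-1168 + 16)*(649 - 4682) = -1152*(-4033) = 4646016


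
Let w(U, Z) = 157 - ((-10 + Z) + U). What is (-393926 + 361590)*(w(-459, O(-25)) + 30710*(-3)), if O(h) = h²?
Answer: 2979083344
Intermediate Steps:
w(U, Z) = 167 - U - Z (w(U, Z) = 157 - (-10 + U + Z) = 157 + (10 - U - Z) = 167 - U - Z)
(-393926 + 361590)*(w(-459, O(-25)) + 30710*(-3)) = (-393926 + 361590)*((167 - 1*(-459) - 1*(-25)²) + 30710*(-3)) = -32336*((167 + 459 - 1*625) - 92130) = -32336*((167 + 459 - 625) - 92130) = -32336*(1 - 92130) = -32336*(-92129) = 2979083344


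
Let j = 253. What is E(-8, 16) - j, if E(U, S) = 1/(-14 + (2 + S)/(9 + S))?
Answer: -84021/332 ≈ -253.08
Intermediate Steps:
E(U, S) = 1/(-14 + (2 + S)/(9 + S))
E(-8, 16) - j = (-9 - 1*16)/(124 + 13*16) - 1*253 = (-9 - 16)/(124 + 208) - 253 = -25/332 - 253 = -84021/332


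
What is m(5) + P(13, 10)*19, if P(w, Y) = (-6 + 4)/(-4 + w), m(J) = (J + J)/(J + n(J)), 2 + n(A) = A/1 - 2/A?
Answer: -497/171 ≈ -2.9064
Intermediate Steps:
n(A) = -2 + A - 2/A (n(A) = -2 + (A/1 - 2/A) = -2 + (A*1 - 2/A) = -2 + (A - 2/A) = -2 + A - 2/A)
m(J) = 2*J/(-2 - 2/J + 2*J) (m(J) = (J + J)/(J + (-2 + J - 2/J)) = (2*J)/(-2 - 2/J + 2*J) = 2*J/(-2 - 2/J + 2*J))
P(w, Y) = -2/(-4 + w)
m(5) + P(13, 10)*19 = 5**2/(-1 + 5**2 - 1*5) - 2/(-4 + 13)*19 = 25/(-1 + 25 - 5) - 2/9*19 = 25/19 - 2*1/9*19 = 25*(1/19) - 2/9*19 = 25/19 - 38/9 = -497/171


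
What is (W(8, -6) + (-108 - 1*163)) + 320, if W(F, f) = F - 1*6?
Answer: 51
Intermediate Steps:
W(F, f) = -6 + F (W(F, f) = F - 6 = -6 + F)
(W(8, -6) + (-108 - 1*163)) + 320 = ((-6 + 8) + (-108 - 1*163)) + 320 = (2 + (-108 - 163)) + 320 = (2 - 271) + 320 = -269 + 320 = 51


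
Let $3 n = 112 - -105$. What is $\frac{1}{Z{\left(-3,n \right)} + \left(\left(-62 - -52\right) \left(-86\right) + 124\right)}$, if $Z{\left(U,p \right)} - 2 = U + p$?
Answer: $\frac{3}{3166} \approx 0.00094757$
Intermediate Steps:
$n = \frac{217}{3}$ ($n = \frac{112 - -105}{3} = \frac{112 + 105}{3} = \frac{1}{3} \cdot 217 = \frac{217}{3} \approx 72.333$)
$Z{\left(U,p \right)} = 2 + U + p$ ($Z{\left(U,p \right)} = 2 + \left(U + p\right) = 2 + U + p$)
$\frac{1}{Z{\left(-3,n \right)} + \left(\left(-62 - -52\right) \left(-86\right) + 124\right)} = \frac{1}{\left(2 - 3 + \frac{217}{3}\right) + \left(\left(-62 - -52\right) \left(-86\right) + 124\right)} = \frac{1}{\frac{214}{3} + \left(\left(-62 + 52\right) \left(-86\right) + 124\right)} = \frac{1}{\frac{214}{3} + \left(\left(-10\right) \left(-86\right) + 124\right)} = \frac{1}{\frac{214}{3} + \left(860 + 124\right)} = \frac{1}{\frac{214}{3} + 984} = \frac{1}{\frac{3166}{3}} = \frac{3}{3166}$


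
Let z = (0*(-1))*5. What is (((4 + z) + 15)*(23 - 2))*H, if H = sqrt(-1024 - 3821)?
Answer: 399*I*sqrt(4845) ≈ 27773.0*I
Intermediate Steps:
H = I*sqrt(4845) (H = sqrt(-4845) = I*sqrt(4845) ≈ 69.606*I)
z = 0 (z = 0*5 = 0)
(((4 + z) + 15)*(23 - 2))*H = (((4 + 0) + 15)*(23 - 2))*(I*sqrt(4845)) = ((4 + 15)*21)*(I*sqrt(4845)) = (19*21)*(I*sqrt(4845)) = 399*(I*sqrt(4845)) = 399*I*sqrt(4845)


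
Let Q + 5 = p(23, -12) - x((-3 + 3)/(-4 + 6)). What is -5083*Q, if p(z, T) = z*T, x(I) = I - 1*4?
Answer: 1407991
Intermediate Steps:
x(I) = -4 + I (x(I) = I - 4 = -4 + I)
p(z, T) = T*z
Q = -277 (Q = -5 + (-12*23 - (-4 + (-3 + 3)/(-4 + 6))) = -5 + (-276 - (-4 + 0/2)) = -5 + (-276 - (-4 + 0*(1/2))) = -5 + (-276 - (-4 + 0)) = -5 + (-276 - 1*(-4)) = -5 + (-276 + 4) = -5 - 272 = -277)
-5083*Q = -5083*(-277) = 1407991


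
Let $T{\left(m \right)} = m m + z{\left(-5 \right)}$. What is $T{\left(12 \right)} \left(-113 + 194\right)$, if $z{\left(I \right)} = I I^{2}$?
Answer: $1539$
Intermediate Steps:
$z{\left(I \right)} = I^{3}$
$T{\left(m \right)} = -125 + m^{2}$ ($T{\left(m \right)} = m m + \left(-5\right)^{3} = m^{2} - 125 = -125 + m^{2}$)
$T{\left(12 \right)} \left(-113 + 194\right) = \left(-125 + 12^{2}\right) \left(-113 + 194\right) = \left(-125 + 144\right) 81 = 19 \cdot 81 = 1539$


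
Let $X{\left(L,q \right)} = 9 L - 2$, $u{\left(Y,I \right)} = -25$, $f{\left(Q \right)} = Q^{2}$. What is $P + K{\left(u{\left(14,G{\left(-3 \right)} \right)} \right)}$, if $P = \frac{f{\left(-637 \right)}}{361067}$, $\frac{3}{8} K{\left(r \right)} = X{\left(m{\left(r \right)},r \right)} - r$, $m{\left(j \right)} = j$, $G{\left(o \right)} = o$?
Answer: $- \frac{83180995}{154743} \approx -537.54$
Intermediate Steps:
$X{\left(L,q \right)} = -2 + 9 L$
$K{\left(r \right)} = - \frac{16}{3} + \frac{64 r}{3}$ ($K{\left(r \right)} = \frac{8 \left(\left(-2 + 9 r\right) - r\right)}{3} = \frac{8 \left(-2 + 8 r\right)}{3} = - \frac{16}{3} + \frac{64 r}{3}$)
$P = \frac{57967}{51581}$ ($P = \frac{\left(-637\right)^{2}}{361067} = 405769 \cdot \frac{1}{361067} = \frac{57967}{51581} \approx 1.1238$)
$P + K{\left(u{\left(14,G{\left(-3 \right)} \right)} \right)} = \frac{57967}{51581} + \left(- \frac{16}{3} + \frac{64}{3} \left(-25\right)\right) = \frac{57967}{51581} - \frac{1616}{3} = - \frac{83180995}{154743}$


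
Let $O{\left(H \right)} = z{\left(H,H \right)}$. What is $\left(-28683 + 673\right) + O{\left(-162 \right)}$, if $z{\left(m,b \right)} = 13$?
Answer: $-27997$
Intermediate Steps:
$O{\left(H \right)} = 13$
$\left(-28683 + 673\right) + O{\left(-162 \right)} = \left(-28683 + 673\right) + 13 = -28010 + 13 = -27997$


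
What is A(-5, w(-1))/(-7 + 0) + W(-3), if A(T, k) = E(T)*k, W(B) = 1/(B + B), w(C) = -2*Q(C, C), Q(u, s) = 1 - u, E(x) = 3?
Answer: 65/42 ≈ 1.5476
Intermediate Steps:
w(C) = -2 + 2*C (w(C) = -2*(1 - C) = -2 + 2*C)
W(B) = 1/(2*B)
A(T, k) = 3*k
A(-5, w(-1))/(-7 + 0) + W(-3) = (3*(-2 + 2*(-1)))/(-7 + 0) + (½)/(-3) = (3*(-2 - 2))/(-7) + (½)*(-⅓) = -3*(-4)/7 - ⅙ = -⅐*(-12) - ⅙ = 12/7 - ⅙ = 65/42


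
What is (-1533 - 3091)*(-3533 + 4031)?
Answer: -2302752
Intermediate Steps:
(-1533 - 3091)*(-3533 + 4031) = -4624*498 = -2302752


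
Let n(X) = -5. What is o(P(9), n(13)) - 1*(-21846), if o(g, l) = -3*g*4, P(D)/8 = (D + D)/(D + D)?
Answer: 21750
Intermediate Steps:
P(D) = 8 (P(D) = 8*((D + D)/(D + D)) = 8*((2*D)/((2*D))) = 8*((2*D)*(1/(2*D))) = 8*1 = 8)
o(g, l) = -12*g
o(P(9), n(13)) - 1*(-21846) = -12*8 - 1*(-21846) = -96 + 21846 = 21750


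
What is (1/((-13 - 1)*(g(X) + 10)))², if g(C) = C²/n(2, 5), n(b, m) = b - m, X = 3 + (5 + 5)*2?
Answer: 9/48804196 ≈ 1.8441e-7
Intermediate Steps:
X = 23 (X = 3 + 10*2 = 3 + 20 = 23)
g(C) = -C²/3 (g(C) = C²/(2 - 1*5) = C²/(2 - 5) = C²/(-3) = C²*(-⅓) = -C²/3)
(1/((-13 - 1)*(g(X) + 10)))² = (1/((-13 - 1)*(-⅓*23² + 10)))² = (1/(-14*(-⅓*529 + 10)))² = (1/(-14*(-529/3 + 10)))² = (1/(-14*(-499/3)))² = (1/(6986/3))² = (3/6986)² = 9/48804196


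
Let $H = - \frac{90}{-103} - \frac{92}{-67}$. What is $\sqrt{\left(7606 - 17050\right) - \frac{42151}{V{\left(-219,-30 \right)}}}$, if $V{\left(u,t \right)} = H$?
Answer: $\frac{i \sqrt{6781126018790}}{15506} \approx 167.94 i$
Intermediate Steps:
$H = \frac{15506}{6901}$ ($H = \left(-90\right) \left(- \frac{1}{103}\right) - - \frac{92}{67} = \frac{90}{103} + \frac{92}{67} = \frac{15506}{6901} \approx 2.2469$)
$V{\left(u,t \right)} = \frac{15506}{6901}$
$\sqrt{\left(7606 - 17050\right) - \frac{42151}{V{\left(-219,-30 \right)}}} = \sqrt{\left(7606 - 17050\right) - \frac{42151}{\frac{15506}{6901}}} = \sqrt{-9444 - \frac{290884051}{15506}} = \sqrt{- \frac{437322715}{15506}} = \frac{i \sqrt{6781126018790}}{15506}$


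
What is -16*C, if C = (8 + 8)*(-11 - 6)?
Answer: 4352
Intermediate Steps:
C = -272 (C = 16*(-17) = -272)
-16*C = -16*(-272) = 4352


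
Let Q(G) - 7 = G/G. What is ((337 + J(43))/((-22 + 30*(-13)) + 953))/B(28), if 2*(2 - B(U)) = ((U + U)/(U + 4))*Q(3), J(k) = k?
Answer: -76/541 ≈ -0.14048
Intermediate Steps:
Q(G) = 8 (Q(G) = 7 + G/G = 7 + 1 = 8)
B(U) = 2 - 8*U/(4 + U) (B(U) = 2 - (U + U)/(U + 4)*8/2 = 2 - (2*U)/(4 + U)*8/2 = 2 - 2*U/(4 + U)*8/2 = 2 - 8*U/(4 + U))
((337 + J(43))/((-22 + 30*(-13)) + 953))/B(28) = ((337 + 43)/((-22 + 30*(-13)) + 953))/((2*(4 - 3*28)/(4 + 28))) = (380/((-22 - 390) + 953))/((2*(4 - 84)/32)) = (380/(-412 + 953))/((2*(1/32)*(-80))) = (380/541)/(-5) = (380*(1/541))*(-⅕) = (380/541)*(-⅕) = -76/541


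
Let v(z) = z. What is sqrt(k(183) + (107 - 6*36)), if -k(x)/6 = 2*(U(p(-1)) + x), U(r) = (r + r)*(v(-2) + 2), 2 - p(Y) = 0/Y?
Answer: I*sqrt(2305) ≈ 48.01*I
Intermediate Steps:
p(Y) = 2 (p(Y) = 2 - 0/Y = 2 - 1*0 = 2 + 0 = 2)
U(r) = 0 (U(r) = (r + r)*(-2 + 2) = (2*r)*0 = 0)
k(x) = -12*x (k(x) = -12*(0 + x) = -12*x)
sqrt(k(183) + (107 - 6*36)) = sqrt(-12*183 + (107 - 6*36)) = sqrt(-2196 + (107 - 216)) = sqrt(-2196 - 109) = sqrt(-2305) = I*sqrt(2305)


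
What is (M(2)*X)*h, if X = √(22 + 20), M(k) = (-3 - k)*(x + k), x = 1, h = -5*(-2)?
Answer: -150*√42 ≈ -972.11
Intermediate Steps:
h = 10
M(k) = (1 + k)*(-3 - k) (M(k) = (-3 - k)*(1 + k) = (1 + k)*(-3 - k))
X = √42 ≈ 6.4807
(M(2)*X)*h = ((-3 - 1*2² - 4*2)*√42)*10 = ((-3 - 1*4 - 8)*√42)*10 = ((-3 - 4 - 8)*√42)*10 = -15*√42*10 = -150*√42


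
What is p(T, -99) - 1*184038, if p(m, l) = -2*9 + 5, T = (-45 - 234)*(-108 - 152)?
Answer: -184051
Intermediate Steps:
T = 72540 (T = -279*(-260) = 72540)
p(m, l) = -13 (p(m, l) = -18 + 5 = -13)
p(T, -99) - 1*184038 = -13 - 1*184038 = -13 - 184038 = -184051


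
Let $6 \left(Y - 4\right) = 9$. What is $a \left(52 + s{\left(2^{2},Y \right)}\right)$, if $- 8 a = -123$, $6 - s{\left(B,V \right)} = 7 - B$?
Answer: $\frac{6765}{8} \approx 845.63$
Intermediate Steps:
$Y = \frac{11}{2}$ ($Y = 4 + \frac{1}{6} \cdot 9 = 4 + \frac{3}{2} = \frac{11}{2} \approx 5.5$)
$s{\left(B,V \right)} = -1 + B$ ($s{\left(B,V \right)} = 6 - \left(7 - B\right) = 6 + \left(-7 + B\right) = -1 + B$)
$a = \frac{123}{8}$ ($a = \left(- \frac{1}{8}\right) \left(-123\right) = \frac{123}{8} \approx 15.375$)
$a \left(52 + s{\left(2^{2},Y \right)}\right) = \frac{123 \left(52 - \left(1 - 2^{2}\right)\right)}{8} = \frac{123 \left(52 + \left(-1 + 4\right)\right)}{8} = \frac{123 \left(52 + 3\right)}{8} = \frac{123}{8} \cdot 55 = \frac{6765}{8}$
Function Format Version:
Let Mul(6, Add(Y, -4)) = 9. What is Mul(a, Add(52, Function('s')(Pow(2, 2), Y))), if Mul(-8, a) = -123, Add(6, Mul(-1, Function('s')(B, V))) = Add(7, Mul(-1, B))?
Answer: Rational(6765, 8) ≈ 845.63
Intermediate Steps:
Y = Rational(11, 2) (Y = Add(4, Mul(Rational(1, 6), 9)) = Add(4, Rational(3, 2)) = Rational(11, 2) ≈ 5.5000)
Function('s')(B, V) = Add(-1, B) (Function('s')(B, V) = Add(6, Mul(-1, Add(7, Mul(-1, B)))) = Add(6, Add(-7, B)) = Add(-1, B))
a = Rational(123, 8) (a = Mul(Rational(-1, 8), -123) = Rational(123, 8) ≈ 15.375)
Mul(a, Add(52, Function('s')(Pow(2, 2), Y))) = Mul(Rational(123, 8), Add(52, Add(-1, Pow(2, 2)))) = Mul(Rational(123, 8), Add(52, Add(-1, 4))) = Mul(Rational(123, 8), Add(52, 3)) = Mul(Rational(123, 8), 55) = Rational(6765, 8)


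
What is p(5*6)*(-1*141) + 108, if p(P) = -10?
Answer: 1518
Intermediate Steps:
p(5*6)*(-1*141) + 108 = -(-10)*141 + 108 = -10*(-141) + 108 = 1410 + 108 = 1518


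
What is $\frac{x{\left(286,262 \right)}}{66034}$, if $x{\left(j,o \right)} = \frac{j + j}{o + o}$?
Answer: $\frac{143}{8650454} \approx 1.6531 \cdot 10^{-5}$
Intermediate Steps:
$x{\left(j,o \right)} = \frac{j}{o}$ ($x{\left(j,o \right)} = \frac{2 j}{2 o} = 2 j \frac{1}{2 o} = \frac{j}{o}$)
$\frac{x{\left(286,262 \right)}}{66034} = \frac{286 \cdot \frac{1}{262}}{66034} = 286 \cdot \frac{1}{262} \cdot \frac{1}{66034} = \frac{143}{131} \cdot \frac{1}{66034} = \frac{143}{8650454}$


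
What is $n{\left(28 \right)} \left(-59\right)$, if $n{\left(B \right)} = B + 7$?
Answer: $-2065$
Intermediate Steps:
$n{\left(B \right)} = 7 + B$
$n{\left(28 \right)} \left(-59\right) = \left(7 + 28\right) \left(-59\right) = 35 \left(-59\right) = -2065$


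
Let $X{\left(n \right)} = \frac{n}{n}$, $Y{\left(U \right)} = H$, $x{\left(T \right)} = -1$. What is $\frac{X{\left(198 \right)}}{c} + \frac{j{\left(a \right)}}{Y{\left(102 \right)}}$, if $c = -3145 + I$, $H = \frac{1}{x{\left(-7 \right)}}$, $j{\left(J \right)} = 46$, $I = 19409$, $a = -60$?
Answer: $- \frac{748143}{16264} \approx -46.0$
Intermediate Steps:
$H = -1$ ($H = \frac{1}{-1} = -1$)
$Y{\left(U \right)} = -1$
$c = 16264$ ($c = -3145 + 19409 = 16264$)
$X{\left(n \right)} = 1$
$\frac{X{\left(198 \right)}}{c} + \frac{j{\left(a \right)}}{Y{\left(102 \right)}} = 1 \cdot \frac{1}{16264} + \frac{46}{-1} = 1 \cdot \frac{1}{16264} + 46 \left(-1\right) = \frac{1}{16264} - 46 = - \frac{748143}{16264}$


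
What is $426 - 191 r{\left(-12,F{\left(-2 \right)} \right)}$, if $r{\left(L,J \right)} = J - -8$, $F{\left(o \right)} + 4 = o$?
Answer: $44$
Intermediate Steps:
$F{\left(o \right)} = -4 + o$
$r{\left(L,J \right)} = 8 + J$ ($r{\left(L,J \right)} = J + 8 = 8 + J$)
$426 - 191 r{\left(-12,F{\left(-2 \right)} \right)} = 426 - 191 \left(8 - 6\right) = 426 - 382 = 44$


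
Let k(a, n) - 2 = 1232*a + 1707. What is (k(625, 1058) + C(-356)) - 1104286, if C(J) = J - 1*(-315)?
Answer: -332618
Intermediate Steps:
C(J) = 315 + J (C(J) = J + 315 = 315 + J)
k(a, n) = 1709 + 1232*a (k(a, n) = 2 + (1232*a + 1707) = 2 + (1707 + 1232*a) = 1709 + 1232*a)
(k(625, 1058) + C(-356)) - 1104286 = ((1709 + 1232*625) + (315 - 356)) - 1104286 = ((1709 + 770000) - 41) - 1104286 = (771709 - 41) - 1104286 = 771668 - 1104286 = -332618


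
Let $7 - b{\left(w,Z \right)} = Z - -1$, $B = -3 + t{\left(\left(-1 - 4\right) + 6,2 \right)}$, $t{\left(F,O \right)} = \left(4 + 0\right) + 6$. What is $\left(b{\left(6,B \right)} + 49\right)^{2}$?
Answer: $2304$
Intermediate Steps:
$t{\left(F,O \right)} = 10$ ($t{\left(F,O \right)} = 4 + 6 = 10$)
$B = 7$ ($B = -3 + 10 = 7$)
$b{\left(w,Z \right)} = 6 - Z$ ($b{\left(w,Z \right)} = 7 - \left(Z - -1\right) = 7 - \left(Z + 1\right) = 7 - \left(1 + Z\right) = 6 - Z$)
$\left(b{\left(6,B \right)} + 49\right)^{2} = \left(\left(6 - 7\right) + 49\right)^{2} = \left(-1 + 49\right)^{2} = 48^{2} = 2304$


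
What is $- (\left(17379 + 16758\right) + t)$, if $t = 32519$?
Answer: $-66656$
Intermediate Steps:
$- (\left(17379 + 16758\right) + t) = - (\left(17379 + 16758\right) + 32519) = - (34137 + 32519) = \left(-1\right) 66656 = -66656$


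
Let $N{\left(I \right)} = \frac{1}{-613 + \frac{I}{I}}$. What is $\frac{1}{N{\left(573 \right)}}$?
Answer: $-612$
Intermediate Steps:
$N{\left(I \right)} = - \frac{1}{612}$ ($N{\left(I \right)} = \frac{1}{-613 + 1} = \frac{1}{-612} = - \frac{1}{612}$)
$\frac{1}{N{\left(573 \right)}} = \frac{1}{- \frac{1}{612}} = -612$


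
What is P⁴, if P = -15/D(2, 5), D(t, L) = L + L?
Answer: 81/16 ≈ 5.0625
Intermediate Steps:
D(t, L) = 2*L
P = -3/2 (P = -15/(2*5) = -15/10 = -15*⅒ = -3/2 ≈ -1.5000)
P⁴ = (-3/2)⁴ = 81/16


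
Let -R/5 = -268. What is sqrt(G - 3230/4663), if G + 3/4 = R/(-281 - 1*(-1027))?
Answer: sqrt(4278298112117)/3478598 ≈ 0.59461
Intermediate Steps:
R = 1340 (R = -5*(-268) = 1340)
G = 1561/1492 (G = -3/4 + 1340/(-281 - 1*(-1027)) = -3/4 + 1340/(-281 + 1027) = -3/4 + 1340/746 = -3/4 + 1340*(1/746) = -3/4 + 670/373 = 1561/1492 ≈ 1.0462)
sqrt(G - 3230/4663) = sqrt(1561/1492 - 3230/4663) = sqrt(2459783/6957196) = sqrt(4278298112117)/3478598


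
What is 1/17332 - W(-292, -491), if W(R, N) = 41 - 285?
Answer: 4229009/17332 ≈ 244.00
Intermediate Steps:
W(R, N) = -244
1/17332 - W(-292, -491) = 1/17332 - 1*(-244) = 1/17332 + 244 = 4229009/17332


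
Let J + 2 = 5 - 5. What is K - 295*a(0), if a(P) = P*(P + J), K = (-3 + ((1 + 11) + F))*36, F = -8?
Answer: 36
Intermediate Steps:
J = -2 (J = -2 + (5 - 5) = -2 + 0 = -2)
K = 36 (K = (-3 + ((1 + 11) - 8))*36 = (-3 + (12 - 8))*36 = (-3 + 4)*36 = 1*36 = 36)
a(P) = P*(-2 + P) (a(P) = P*(P - 2) = P*(-2 + P))
K - 295*a(0) = 36 - 295*0*(-2 + 0) = 36 - 295*0*(-2) = 36 - 295*0 = 36 - 1*0 = 36 + 0 = 36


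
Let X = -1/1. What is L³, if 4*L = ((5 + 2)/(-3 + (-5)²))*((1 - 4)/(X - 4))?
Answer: 9261/85184000 ≈ 0.00010872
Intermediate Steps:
X = -1 (X = -1*1 = -1)
L = 21/440 (L = (((5 + 2)/(-3 + (-5)²))*((1 - 4)/(-1 - 4)))/4 = ((7/(-3 + 25))*(-3/(-5)))/4 = ((7/22)*(-3*(-⅕)))/4 = ((7*(1/22))*(⅗))/4 = ((7/22)*(⅗))/4 = (¼)*(21/110) = 21/440 ≈ 0.047727)
L³ = (21/440)³ = 9261/85184000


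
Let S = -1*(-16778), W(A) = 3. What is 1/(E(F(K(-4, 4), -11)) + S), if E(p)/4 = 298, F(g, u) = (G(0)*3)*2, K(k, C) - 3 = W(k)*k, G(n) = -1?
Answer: 1/17970 ≈ 5.5648e-5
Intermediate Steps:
K(k, C) = 3 + 3*k
F(g, u) = -6 (F(g, u) = -1*3*2 = -3*2 = -6)
S = 16778
E(p) = 1192 (E(p) = 4*298 = 1192)
1/(E(F(K(-4, 4), -11)) + S) = 1/(1192 + 16778) = 1/17970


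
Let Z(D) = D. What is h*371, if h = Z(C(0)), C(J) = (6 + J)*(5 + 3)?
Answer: 17808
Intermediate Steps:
C(J) = 48 + 8*J (C(J) = (6 + J)*8 = 48 + 8*J)
h = 48 (h = 48 + 8*0 = 48 + 0 = 48)
h*371 = 48*371 = 17808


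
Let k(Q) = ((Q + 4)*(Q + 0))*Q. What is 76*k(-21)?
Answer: -569772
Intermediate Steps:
k(Q) = Q²*(4 + Q) (k(Q) = ((4 + Q)*Q)*Q = (Q*(4 + Q))*Q = Q²*(4 + Q))
76*k(-21) = 76*((-21)²*(4 - 21)) = 76*(441*(-17)) = 76*(-7497) = -569772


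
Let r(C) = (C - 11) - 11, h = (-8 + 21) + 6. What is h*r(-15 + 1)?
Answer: -684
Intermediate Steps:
h = 19 (h = 13 + 6 = 19)
r(C) = -22 + C (r(C) = (-11 + C) - 11 = -22 + C)
h*r(-15 + 1) = 19*(-22 + (-15 + 1)) = 19*(-22 - 14) = 19*(-36) = -684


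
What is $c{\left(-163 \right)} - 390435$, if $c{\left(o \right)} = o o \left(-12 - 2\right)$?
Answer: $-762401$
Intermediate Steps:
$c{\left(o \right)} = - 14 o^{2}$ ($c{\left(o \right)} = o^{2} \left(-14\right) = - 14 o^{2}$)
$c{\left(-163 \right)} - 390435 = - 14 \left(-163\right)^{2} - 390435 = \left(-14\right) 26569 - 390435 = -371966 - 390435 = -762401$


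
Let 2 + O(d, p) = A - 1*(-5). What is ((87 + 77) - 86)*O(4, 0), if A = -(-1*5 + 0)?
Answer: 624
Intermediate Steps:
A = 5 (A = -(-5 + 0) = -1*(-5) = 5)
O(d, p) = 8 (O(d, p) = -2 + (5 - 1*(-5)) = -2 + (5 + 5) = -2 + 10 = 8)
((87 + 77) - 86)*O(4, 0) = ((87 + 77) - 86)*8 = (164 - 86)*8 = 78*8 = 624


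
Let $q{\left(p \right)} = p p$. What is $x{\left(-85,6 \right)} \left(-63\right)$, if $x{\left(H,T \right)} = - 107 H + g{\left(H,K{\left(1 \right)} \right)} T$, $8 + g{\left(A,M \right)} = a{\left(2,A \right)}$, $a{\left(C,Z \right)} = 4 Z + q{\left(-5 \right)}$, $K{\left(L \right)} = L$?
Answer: $-450891$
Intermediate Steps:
$q{\left(p \right)} = p^{2}$
$a{\left(C,Z \right)} = 25 + 4 Z$ ($a{\left(C,Z \right)} = 4 Z + \left(-5\right)^{2} = 4 Z + 25 = 25 + 4 Z$)
$g{\left(A,M \right)} = 17 + 4 A$ ($g{\left(A,M \right)} = -8 + \left(25 + 4 A\right) = 17 + 4 A$)
$x{\left(H,T \right)} = - 107 H + T \left(17 + 4 H\right)$ ($x{\left(H,T \right)} = - 107 H + \left(17 + 4 H\right) T = - 107 H + T \left(17 + 4 H\right)$)
$x{\left(-85,6 \right)} \left(-63\right) = \left(\left(-107\right) \left(-85\right) + 6 \left(17 + 4 \left(-85\right)\right)\right) \left(-63\right) = \left(9095 + 6 \left(17 - 340\right)\right) \left(-63\right) = \left(9095 + 6 \left(-323\right)\right) \left(-63\right) = \left(9095 - 1938\right) \left(-63\right) = 7157 \left(-63\right) = -450891$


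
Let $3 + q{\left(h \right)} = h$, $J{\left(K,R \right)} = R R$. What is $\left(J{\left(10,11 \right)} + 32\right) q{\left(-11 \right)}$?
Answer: $-2142$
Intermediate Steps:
$J{\left(K,R \right)} = R^{2}$
$q{\left(h \right)} = -3 + h$
$\left(J{\left(10,11 \right)} + 32\right) q{\left(-11 \right)} = \left(11^{2} + 32\right) \left(-3 - 11\right) = \left(121 + 32\right) \left(-14\right) = 153 \left(-14\right) = -2142$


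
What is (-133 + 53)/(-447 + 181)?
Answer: 40/133 ≈ 0.30075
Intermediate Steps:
(-133 + 53)/(-447 + 181) = -80/(-266) = -80*(-1/266) = 40/133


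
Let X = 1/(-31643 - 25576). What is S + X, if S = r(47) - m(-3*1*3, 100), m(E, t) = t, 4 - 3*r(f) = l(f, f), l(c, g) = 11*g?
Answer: -15506350/57219 ≈ -271.00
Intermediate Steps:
r(f) = 4/3 - 11*f/3
X = -1/57219 (X = 1/(-57219) = -1/57219 ≈ -1.7477e-5)
S = -271 (S = (4/3 - 11/3*47) - 1*100 = (4/3 - 517/3) - 100 = -171 - 100 = -271)
S + X = -271 - 1/57219 = -15506350/57219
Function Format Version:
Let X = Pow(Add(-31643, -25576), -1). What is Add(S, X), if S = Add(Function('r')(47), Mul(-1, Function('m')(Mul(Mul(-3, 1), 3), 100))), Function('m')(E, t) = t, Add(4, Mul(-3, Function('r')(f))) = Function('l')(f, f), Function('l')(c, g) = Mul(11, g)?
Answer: Rational(-15506350, 57219) ≈ -271.00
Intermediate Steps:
Function('r')(f) = Add(Rational(4, 3), Mul(Rational(-11, 3), f)) (Function('r')(f) = Add(Rational(4, 3), Mul(Rational(-1, 3), Mul(11, f))) = Add(Rational(4, 3), Mul(Rational(-11, 3), f)))
X = Rational(-1, 57219) (X = Pow(-57219, -1) = Rational(-1, 57219) ≈ -1.7477e-5)
S = -271 (S = Add(Add(Rational(4, 3), Mul(Rational(-11, 3), 47)), Mul(-1, 100)) = Add(Add(Rational(4, 3), Rational(-517, 3)), -100) = Add(-171, -100) = -271)
Add(S, X) = Add(-271, Rational(-1, 57219)) = Rational(-15506350, 57219)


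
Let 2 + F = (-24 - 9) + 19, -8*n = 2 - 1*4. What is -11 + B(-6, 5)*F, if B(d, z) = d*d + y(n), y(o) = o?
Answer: -591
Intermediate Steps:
n = ¼ (n = -(2 - 1*4)/8 = -(2 - 4)/8 = -⅛*(-2) = ¼ ≈ 0.25000)
B(d, z) = ¼ + d² (B(d, z) = d*d + ¼ = d² + ¼ = ¼ + d²)
F = -16 (F = -2 + ((-24 - 9) + 19) = -2 + (-33 + 19) = -2 - 14 = -16)
-11 + B(-6, 5)*F = -11 + (¼ + (-6)²)*(-16) = -11 + (¼ + 36)*(-16) = -11 + (145/4)*(-16) = -11 - 580 = -591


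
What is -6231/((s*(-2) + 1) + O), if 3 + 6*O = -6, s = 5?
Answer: 4154/7 ≈ 593.43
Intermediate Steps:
O = -3/2 (O = -½ + (⅙)*(-6) = -½ - 1 = -3/2 ≈ -1.5000)
-6231/((s*(-2) + 1) + O) = -6231/((5*(-2) + 1) - 3/2) = -6231/((-10 + 1) - 3/2) = -6231/(-9 - 3/2) = -6231/(-21/2) = -6231*(-2/21) = 4154/7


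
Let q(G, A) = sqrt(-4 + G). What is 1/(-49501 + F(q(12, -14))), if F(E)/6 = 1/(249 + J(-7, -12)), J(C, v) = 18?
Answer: -89/4405587 ≈ -2.0202e-5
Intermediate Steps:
F(E) = 2/89 (F(E) = 6/(249 + 18) = 6/267 = 6*(1/267) = 2/89)
1/(-49501 + F(q(12, -14))) = 1/(-49501 + 2/89) = 1/(-4405587/89) = -89/4405587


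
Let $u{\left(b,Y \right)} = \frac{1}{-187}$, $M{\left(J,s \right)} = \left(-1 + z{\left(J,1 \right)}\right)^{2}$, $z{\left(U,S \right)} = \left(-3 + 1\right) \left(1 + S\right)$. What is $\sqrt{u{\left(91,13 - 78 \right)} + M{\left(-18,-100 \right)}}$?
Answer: $\frac{\sqrt{874038}}{187} \approx 4.9995$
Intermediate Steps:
$z{\left(U,S \right)} = -2 - 2 S$ ($z{\left(U,S \right)} = - 2 \left(1 + S\right) = -2 - 2 S$)
$M{\left(J,s \right)} = 25$ ($M{\left(J,s \right)} = \left(-1 - 4\right)^{2} = \left(-5\right)^{2} = 25$)
$u{\left(b,Y \right)} = - \frac{1}{187}$
$\sqrt{u{\left(91,13 - 78 \right)} + M{\left(-18,-100 \right)}} = \sqrt{- \frac{1}{187} + 25} = \sqrt{\frac{4674}{187}} = \frac{\sqrt{874038}}{187}$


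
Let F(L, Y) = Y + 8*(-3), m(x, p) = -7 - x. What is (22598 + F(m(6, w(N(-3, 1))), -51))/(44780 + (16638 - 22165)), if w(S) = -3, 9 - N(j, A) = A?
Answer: 22523/39253 ≈ 0.57379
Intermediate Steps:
N(j, A) = 9 - A
F(L, Y) = -24 + Y (F(L, Y) = Y - 24 = -24 + Y)
(22598 + F(m(6, w(N(-3, 1))), -51))/(44780 + (16638 - 22165)) = (22598 + (-24 - 51))/(44780 + (16638 - 22165)) = (22598 - 75)/(44780 - 5527) = 22523/39253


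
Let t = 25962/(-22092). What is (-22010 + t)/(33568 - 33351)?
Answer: -81045147/798994 ≈ -101.43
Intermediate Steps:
t = -4327/3682 (t = 25962*(-1/22092) = -4327/3682 ≈ -1.1752)
(-22010 + t)/(33568 - 33351) = (-22010 - 4327/3682)/(33568 - 33351) = -81045147/3682/217 = -81045147/3682*1/217 = -81045147/798994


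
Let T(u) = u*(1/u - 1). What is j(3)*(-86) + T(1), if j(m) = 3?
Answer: -258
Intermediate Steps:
T(u) = u*(-1 + 1/u)
j(3)*(-86) + T(1) = 3*(-86) + (1 - 1*1) = -258 + (1 - 1) = -258 + 0 = -258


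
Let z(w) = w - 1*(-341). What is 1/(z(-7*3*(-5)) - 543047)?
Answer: -1/542601 ≈ -1.8430e-6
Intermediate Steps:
z(w) = 341 + w (z(w) = w + 341 = 341 + w)
1/(z(-7*3*(-5)) - 543047) = 1/((341 - 7*3*(-5)) - 543047) = 1/((341 - 21*(-5)) - 543047) = 1/((341 + 105) - 543047) = 1/(446 - 543047) = 1/(-542601) = -1/542601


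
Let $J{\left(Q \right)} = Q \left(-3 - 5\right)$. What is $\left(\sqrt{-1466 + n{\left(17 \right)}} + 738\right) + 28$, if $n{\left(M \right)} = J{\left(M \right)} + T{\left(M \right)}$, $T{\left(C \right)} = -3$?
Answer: $766 + i \sqrt{1605} \approx 766.0 + 40.062 i$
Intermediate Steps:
$J{\left(Q \right)} = - 8 Q$ ($J{\left(Q \right)} = Q \left(-8\right) = - 8 Q$)
$n{\left(M \right)} = -3 - 8 M$ ($n{\left(M \right)} = - 8 M - 3 = -3 - 8 M$)
$\left(\sqrt{-1466 + n{\left(17 \right)}} + 738\right) + 28 = \left(\sqrt{-1466 - 139} + 738\right) + 28 = \left(\sqrt{-1605} + 738\right) + 28 = \left(i \sqrt{1605} + 738\right) + 28 = \left(738 + i \sqrt{1605}\right) + 28 = 766 + i \sqrt{1605}$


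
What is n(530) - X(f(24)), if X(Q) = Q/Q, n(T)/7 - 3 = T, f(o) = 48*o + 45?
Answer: 3730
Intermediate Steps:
f(o) = 45 + 48*o
n(T) = 21 + 7*T
X(Q) = 1
n(530) - X(f(24)) = (21 + 7*530) - 1*1 = (21 + 3710) - 1 = 3731 - 1 = 3730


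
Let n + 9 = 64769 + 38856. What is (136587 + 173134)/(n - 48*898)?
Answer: 9991/1952 ≈ 5.1183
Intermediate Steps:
n = 103616 (n = -9 + (64769 + 38856) = -9 + 103625 = 103616)
(136587 + 173134)/(n - 48*898) = (136587 + 173134)/(103616 - 48*898) = 309721/(103616 - 43104) = 309721/60512 = 309721*(1/60512) = 9991/1952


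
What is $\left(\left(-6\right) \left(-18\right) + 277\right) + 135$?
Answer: $520$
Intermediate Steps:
$\left(\left(-6\right) \left(-18\right) + 277\right) + 135 = \left(108 + 277\right) + 135 = 385 + 135 = 520$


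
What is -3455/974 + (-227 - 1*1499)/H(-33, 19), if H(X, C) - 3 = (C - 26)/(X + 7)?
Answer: -44002899/82790 ≈ -531.50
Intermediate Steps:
H(X, C) = 3 + (-26 + C)/(7 + X) (H(X, C) = 3 + (C - 26)/(X + 7) = 3 + (-26 + C)/(7 + X))
-3455/974 + (-227 - 1*1499)/H(-33, 19) = -3455/974 + (-227 - 1*1499)/(((-5 + 19 + 3*(-33))/(7 - 33))) = -3455*1/974 + (-227 - 1499)/(((-5 + 19 - 99)/(-26))) = -3455/974 - 1726/((-1/26*(-85))) = -3455/974 - 1726/85/26 = -3455/974 - 1726*26/85 = -3455/974 - 44876/85 = -44002899/82790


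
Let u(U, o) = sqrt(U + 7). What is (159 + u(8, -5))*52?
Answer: 8268 + 52*sqrt(15) ≈ 8469.4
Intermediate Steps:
u(U, o) = sqrt(7 + U)
(159 + u(8, -5))*52 = (159 + sqrt(7 + 8))*52 = (159 + sqrt(15))*52 = 8268 + 52*sqrt(15)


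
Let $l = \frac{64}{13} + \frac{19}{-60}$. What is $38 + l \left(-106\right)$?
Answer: $- \frac{175609}{390} \approx -450.28$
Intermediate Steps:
$l = \frac{3593}{780}$ ($l = 64 \cdot \frac{1}{13} + 19 \left(- \frac{1}{60}\right) = \frac{64}{13} - \frac{19}{60} = \frac{3593}{780} \approx 4.6064$)
$38 + l \left(-106\right) = 38 + \frac{3593}{780} \left(-106\right) = 38 - \frac{190429}{390} = - \frac{175609}{390}$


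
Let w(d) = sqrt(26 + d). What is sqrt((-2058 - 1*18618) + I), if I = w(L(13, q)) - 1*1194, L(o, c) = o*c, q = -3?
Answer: sqrt(-21870 + I*sqrt(13)) ≈ 0.012 + 147.89*I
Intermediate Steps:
L(o, c) = c*o
I = -1194 + I*sqrt(13) (I = sqrt(26 - 3*13) - 1*1194 = sqrt(26 - 39) - 1194 = sqrt(-13) - 1194 = I*sqrt(13) - 1194 = -1194 + I*sqrt(13) ≈ -1194.0 + 3.6056*I)
sqrt((-2058 - 1*18618) + I) = sqrt((-2058 - 1*18618) + (-1194 + I*sqrt(13))) = sqrt((-2058 - 18618) + (-1194 + I*sqrt(13))) = sqrt(-20676 + (-1194 + I*sqrt(13))) = sqrt(-21870 + I*sqrt(13))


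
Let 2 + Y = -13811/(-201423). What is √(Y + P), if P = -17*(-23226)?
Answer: √16019145232819413/201423 ≈ 628.36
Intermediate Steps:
Y = -389035/201423 (Y = -2 - 13811/(-201423) = -2 - 13811*(-1/201423) = -2 + 13811/201423 = -389035/201423 ≈ -1.9314)
P = 394842
√(Y + P) = √(-389035/201423 + 394842) = √(79529871131/201423) = √16019145232819413/201423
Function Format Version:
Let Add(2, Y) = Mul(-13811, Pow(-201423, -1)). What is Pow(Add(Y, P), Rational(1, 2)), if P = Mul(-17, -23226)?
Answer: Mul(Rational(1, 201423), Pow(16019145232819413, Rational(1, 2))) ≈ 628.36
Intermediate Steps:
Y = Rational(-389035, 201423) (Y = Add(-2, Mul(-13811, Pow(-201423, -1))) = Add(-2, Mul(-13811, Rational(-1, 201423))) = Add(-2, Rational(13811, 201423)) = Rational(-389035, 201423) ≈ -1.9314)
P = 394842
Pow(Add(Y, P), Rational(1, 2)) = Pow(Add(Rational(-389035, 201423), 394842), Rational(1, 2)) = Pow(Rational(79529871131, 201423), Rational(1, 2)) = Mul(Rational(1, 201423), Pow(16019145232819413, Rational(1, 2)))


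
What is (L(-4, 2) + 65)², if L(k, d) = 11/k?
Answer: 62001/16 ≈ 3875.1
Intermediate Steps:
(L(-4, 2) + 65)² = (11/(-4) + 65)² = (11*(-¼) + 65)² = (-11/4 + 65)² = (249/4)² = 62001/16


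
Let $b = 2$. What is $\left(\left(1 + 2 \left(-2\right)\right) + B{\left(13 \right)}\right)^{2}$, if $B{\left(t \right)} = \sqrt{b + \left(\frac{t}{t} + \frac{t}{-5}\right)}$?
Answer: $\frac{\left(15 - \sqrt{10}\right)^{2}}{25} \approx 5.6053$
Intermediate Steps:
$B{\left(t \right)} = \sqrt{3 - \frac{t}{5}}$ ($B{\left(t \right)} = \sqrt{2 + \left(\frac{t}{t} + \frac{t}{-5}\right)} = \sqrt{2 + \left(1 + t \left(- \frac{1}{5}\right)\right)} = \sqrt{2 - \left(-1 + \frac{t}{5}\right)} = \sqrt{3 - \frac{t}{5}}$)
$\left(\left(1 + 2 \left(-2\right)\right) + B{\left(13 \right)}\right)^{2} = \left(\left(1 + 2 \left(-2\right)\right) + \frac{\sqrt{75 - 65}}{5}\right)^{2} = \left(\left(1 - 4\right) + \frac{\sqrt{75 - 65}}{5}\right)^{2} = \left(-3 + \frac{\sqrt{10}}{5}\right)^{2}$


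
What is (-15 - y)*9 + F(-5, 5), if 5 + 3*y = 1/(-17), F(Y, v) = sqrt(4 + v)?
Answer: -1986/17 ≈ -116.82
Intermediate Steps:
y = -86/51 (y = -5/3 + (1/3)/(-17) = -5/3 + (1/3)*(-1/17) = -5/3 - 1/51 = -86/51 ≈ -1.6863)
(-15 - y)*9 + F(-5, 5) = (-15 - 1*(-86/51))*9 + sqrt(4 + 5) = (-15 + 86/51)*9 + sqrt(9) = -679/51*9 + 3 = -2037/17 + 3 = -1986/17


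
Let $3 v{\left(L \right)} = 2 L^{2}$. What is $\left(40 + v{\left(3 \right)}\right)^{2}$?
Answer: $2116$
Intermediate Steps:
$v{\left(L \right)} = \frac{2 L^{2}}{3}$
$\left(40 + v{\left(3 \right)}\right)^{2} = \left(40 + \frac{2 \cdot 3^{2}}{3}\right)^{2} = \left(40 + \frac{2}{3} \cdot 9\right)^{2} = \left(40 + 6\right)^{2} = 46^{2} = 2116$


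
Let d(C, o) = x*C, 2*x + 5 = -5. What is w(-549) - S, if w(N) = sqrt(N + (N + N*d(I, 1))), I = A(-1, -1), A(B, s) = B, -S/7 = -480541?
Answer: -3363787 + 3*I*sqrt(427) ≈ -3.3638e+6 + 61.992*I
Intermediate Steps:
S = 3363787 (S = -7*(-480541) = 3363787)
x = -5 (x = -5/2 + (1/2)*(-5) = -5/2 - 5/2 = -5)
I = -1
d(C, o) = -5*C
w(N) = sqrt(7)*sqrt(N) (w(N) = sqrt(N + (N + N*(-5*(-1)))) = sqrt(N + (N + N*5)) = sqrt(N + (N + 5*N)) = sqrt(N + 6*N) = sqrt(7*N) = sqrt(7)*sqrt(N))
w(-549) - S = sqrt(7)*sqrt(-549) - 1*3363787 = sqrt(7)*(3*I*sqrt(61)) - 3363787 = 3*I*sqrt(427) - 3363787 = -3363787 + 3*I*sqrt(427)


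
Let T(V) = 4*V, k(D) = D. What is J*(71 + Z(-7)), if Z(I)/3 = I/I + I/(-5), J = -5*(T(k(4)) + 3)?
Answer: -7429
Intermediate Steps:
J = -95 (J = -5*(4*4 + 3) = -5*(16 + 3) = -5*19 = -95)
Z(I) = 3 - 3*I/5 (Z(I) = 3*(I/I + I/(-5)) = 3*(1 + I*(-⅕)) = 3*(1 - I/5) = 3 - 3*I/5)
J*(71 + Z(-7)) = -95*(71 + (3 - ⅗*(-7))) = -95*(71 + (3 + 21/5)) = -95*(71 + 36/5) = -95*391/5 = -7429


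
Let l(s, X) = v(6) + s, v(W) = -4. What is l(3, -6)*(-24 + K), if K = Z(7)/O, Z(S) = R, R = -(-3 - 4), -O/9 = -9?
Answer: 1937/81 ≈ 23.914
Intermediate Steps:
O = 81 (O = -9*(-9) = 81)
l(s, X) = -4 + s
R = 7 (R = -1*(-7) = 7)
Z(S) = 7
K = 7/81 ≈ 0.086420
l(3, -6)*(-24 + K) = (-4 + 3)*(-24 + 7/81) = -1*(-1937/81) = 1937/81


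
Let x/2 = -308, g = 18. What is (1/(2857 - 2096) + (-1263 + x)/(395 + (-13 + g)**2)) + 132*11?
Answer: 462658741/319620 ≈ 1447.5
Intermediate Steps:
x = -616 (x = 2*(-308) = -616)
(1/(2857 - 2096) + (-1263 + x)/(395 + (-13 + g)**2)) + 132*11 = (1/(2857 - 2096) + (-1263 - 616)/(395 + (-13 + 18)**2)) + 132*11 = (1/761 - 1879/(395 + 5**2)) + 1452 = (1/761 - 1879/(395 + 25)) + 1452 = (1/761 - 1879/420) + 1452 = -1429499/319620 + 1452 = 462658741/319620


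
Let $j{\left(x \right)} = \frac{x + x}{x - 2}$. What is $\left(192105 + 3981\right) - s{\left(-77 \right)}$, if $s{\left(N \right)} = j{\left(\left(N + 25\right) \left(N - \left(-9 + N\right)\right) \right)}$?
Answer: $\frac{46079742}{235} \approx 1.9608 \cdot 10^{5}$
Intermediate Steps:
$j{\left(x \right)} = \frac{2 x}{-2 + x}$
$s{\left(N \right)} = \frac{2 \left(225 + 9 N\right)}{223 + 9 N}$ ($s{\left(N \right)} = \frac{2 \left(N + 25\right) \left(N - \left(-9 + N\right)\right)}{-2 + \left(N + 25\right) \left(N - \left(-9 + N\right)\right)} = \frac{2 \left(25 + N\right) 9}{-2 + \left(25 + N\right) 9} = \frac{2 \left(225 + 9 N\right)}{-2 + \left(225 + 9 N\right)} = \frac{2 \left(225 + 9 N\right)}{223 + 9 N}$)
$\left(192105 + 3981\right) - s{\left(-77 \right)} = \left(192105 + 3981\right) - \frac{18 \left(25 - 77\right)}{223 + 9 \left(-77\right)} = 196086 - 18 \frac{1}{223 - 693} \left(-52\right) = 196086 - 18 \frac{1}{-470} \left(-52\right) = 196086 - 18 \left(- \frac{1}{470}\right) \left(-52\right) = 196086 - \frac{468}{235} = \frac{46079742}{235}$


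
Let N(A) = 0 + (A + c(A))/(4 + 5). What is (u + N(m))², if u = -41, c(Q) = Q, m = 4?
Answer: 130321/81 ≈ 1608.9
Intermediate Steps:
N(A) = 2*A/9 (N(A) = 0 + (A + A)/(4 + 5) = 0 + (2*A)/9 = 0 + (2*A)*(⅑) = 0 + 2*A/9 = 2*A/9)
(u + N(m))² = (-41 + (2/9)*4)² = (-41 + 8/9)² = (-361/9)² = 130321/81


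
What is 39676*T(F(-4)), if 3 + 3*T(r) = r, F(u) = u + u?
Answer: -436436/3 ≈ -1.4548e+5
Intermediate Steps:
F(u) = 2*u
T(r) = -1 + r/3
39676*T(F(-4)) = 39676*(-1 + (2*(-4))/3) = 39676*(-1 + (1/3)*(-8)) = 39676*(-1 - 8/3) = 39676*(-11/3) = -436436/3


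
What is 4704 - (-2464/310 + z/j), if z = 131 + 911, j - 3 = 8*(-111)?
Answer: 129304606/27435 ≈ 4713.1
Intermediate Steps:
j = -885 (j = 3 + 8*(-111) = 3 - 888 = -885)
z = 1042
4704 - (-2464/310 + z/j) = 4704 - (-2464/310 + 1042/(-885)) = 4704 - (-2464*1/310 + 1042*(-1/885)) = 4704 - (-1232/155 - 1042/885) = 4704 - 1*(-250366/27435) = 4704 + 250366/27435 = 129304606/27435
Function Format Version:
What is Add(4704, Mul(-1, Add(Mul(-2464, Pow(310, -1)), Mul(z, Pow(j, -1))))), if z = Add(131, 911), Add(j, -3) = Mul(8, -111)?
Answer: Rational(129304606, 27435) ≈ 4713.1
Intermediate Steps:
j = -885 (j = Add(3, Mul(8, -111)) = Add(3, -888) = -885)
z = 1042
Add(4704, Mul(-1, Add(Mul(-2464, Pow(310, -1)), Mul(z, Pow(j, -1))))) = Add(4704, Mul(-1, Add(Mul(-2464, Pow(310, -1)), Mul(1042, Pow(-885, -1))))) = Add(4704, Mul(-1, Add(Mul(-2464, Rational(1, 310)), Mul(1042, Rational(-1, 885))))) = Add(4704, Mul(-1, Add(Rational(-1232, 155), Rational(-1042, 885)))) = Add(4704, Mul(-1, Rational(-250366, 27435))) = Add(4704, Rational(250366, 27435)) = Rational(129304606, 27435)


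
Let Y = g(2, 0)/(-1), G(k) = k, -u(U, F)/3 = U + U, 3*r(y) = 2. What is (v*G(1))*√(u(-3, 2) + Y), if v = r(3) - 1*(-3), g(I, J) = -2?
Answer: 22*√5/3 ≈ 16.398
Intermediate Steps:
r(y) = ⅔ (r(y) = (⅓)*2 = ⅔)
u(U, F) = -6*U (u(U, F) = -3*(U + U) = -6*U)
Y = 2 (Y = -2/(-1) = -2*(-1) = 2)
v = 11/3 (v = ⅔ - 1*(-3) = ⅔ + 3 = 11/3 ≈ 3.6667)
(v*G(1))*√(u(-3, 2) + Y) = ((11/3)*1)*√(-6*(-3) + 2) = 11*√(18 + 2)/3 = 11*√20/3 = 11*(2*√5)/3 = 22*√5/3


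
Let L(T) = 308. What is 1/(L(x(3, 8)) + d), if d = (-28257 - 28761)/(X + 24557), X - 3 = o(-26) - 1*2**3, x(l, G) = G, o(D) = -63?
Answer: 8163/2495198 ≈ 0.0032715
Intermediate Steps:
X = -68 (X = 3 + (-63 - 1*2**3) = 3 + (-63 - 1*8) = 3 + (-63 - 8) = 3 - 71 = -68)
d = -19006/8163 (d = (-28257 - 28761)/(-68 + 24557) = -57018/24489 = -57018*1/24489 = -19006/8163 ≈ -2.3283)
1/(L(x(3, 8)) + d) = 1/(308 - 19006/8163) = 1/(2495198/8163) = 8163/2495198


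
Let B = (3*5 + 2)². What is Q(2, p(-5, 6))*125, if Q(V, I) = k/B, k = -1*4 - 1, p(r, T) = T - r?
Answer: -625/289 ≈ -2.1626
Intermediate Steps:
B = 289 (B = (15 + 2)² = 17² = 289)
k = -5 (k = -4 - 1 = -5)
Q(V, I) = -5/289
Q(2, p(-5, 6))*125 = -5/289*125 = -625/289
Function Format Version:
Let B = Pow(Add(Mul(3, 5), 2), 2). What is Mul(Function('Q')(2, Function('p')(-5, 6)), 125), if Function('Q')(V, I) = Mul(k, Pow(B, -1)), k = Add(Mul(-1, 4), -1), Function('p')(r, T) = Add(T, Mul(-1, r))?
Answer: Rational(-625, 289) ≈ -2.1626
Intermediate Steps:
B = 289 (B = Pow(Add(15, 2), 2) = Pow(17, 2) = 289)
k = -5 (k = Add(-4, -1) = -5)
Function('Q')(V, I) = Rational(-5, 289) (Function('Q')(V, I) = Mul(-5, Pow(289, -1)) = Mul(-5, Rational(1, 289)) = Rational(-5, 289))
Mul(Function('Q')(2, Function('p')(-5, 6)), 125) = Mul(Rational(-5, 289), 125) = Rational(-625, 289)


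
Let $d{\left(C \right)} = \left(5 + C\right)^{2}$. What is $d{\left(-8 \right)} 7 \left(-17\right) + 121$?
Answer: $-950$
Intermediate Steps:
$d{\left(-8 \right)} 7 \left(-17\right) + 121 = \left(5 - 8\right)^{2} \cdot 7 \left(-17\right) + 121 = \left(-3\right)^{2} \left(-119\right) + 121 = 9 \left(-119\right) + 121 = -1071 + 121 = -950$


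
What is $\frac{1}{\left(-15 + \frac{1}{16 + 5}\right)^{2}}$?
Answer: $\frac{441}{98596} \approx 0.0044728$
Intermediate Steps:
$\frac{1}{\left(-15 + \frac{1}{16 + 5}\right)^{2}} = \frac{1}{\left(-15 + \frac{1}{21}\right)^{2}} = \frac{1}{\left(- \frac{314}{21}\right)^{2}} = \frac{1}{\frac{98596}{441}} = \frac{441}{98596}$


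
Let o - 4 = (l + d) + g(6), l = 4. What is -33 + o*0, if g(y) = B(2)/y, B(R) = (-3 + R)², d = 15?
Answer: -33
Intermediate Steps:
g(y) = 1/y (g(y) = (-3 + 2)²/y = (-1)²/y = 1/y)
o = 139/6 (o = 4 + ((4 + 15) + 1/6) = 4 + (19 + ⅙) = 4 + 115/6 = 139/6 ≈ 23.167)
-33 + o*0 = -33 + (139/6)*0 = -33 + 0 = -33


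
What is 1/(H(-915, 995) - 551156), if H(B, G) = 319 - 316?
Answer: -1/551153 ≈ -1.8144e-6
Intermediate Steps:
H(B, G) = 3
1/(H(-915, 995) - 551156) = 1/(3 - 551156) = 1/(-551153) = -1/551153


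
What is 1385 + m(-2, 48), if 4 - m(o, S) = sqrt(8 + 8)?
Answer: 1385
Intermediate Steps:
m(o, S) = 0 (m(o, S) = 4 - sqrt(8 + 8) = 4 - sqrt(16) = 4 - 1*4 = 4 - 4 = 0)
1385 + m(-2, 48) = 1385 + 0 = 1385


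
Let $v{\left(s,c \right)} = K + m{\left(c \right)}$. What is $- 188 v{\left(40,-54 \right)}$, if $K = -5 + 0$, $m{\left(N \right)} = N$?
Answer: $11092$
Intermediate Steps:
$K = -5$
$v{\left(s,c \right)} = -5 + c$
$- 188 v{\left(40,-54 \right)} = - 188 \left(-5 - 54\right) = \left(-188\right) \left(-59\right) = 11092$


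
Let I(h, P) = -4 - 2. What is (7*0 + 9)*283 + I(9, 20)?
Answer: 2541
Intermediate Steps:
I(h, P) = -6
(7*0 + 9)*283 + I(9, 20) = (7*0 + 9)*283 - 6 = (0 + 9)*283 - 6 = 9*283 - 6 = 2547 - 6 = 2541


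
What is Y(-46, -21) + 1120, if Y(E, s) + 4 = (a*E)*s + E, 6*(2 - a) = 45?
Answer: -4243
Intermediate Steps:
a = -11/2 (a = 2 - ⅙*45 = 2 - 15/2 = -11/2 ≈ -5.5000)
Y(E, s) = -4 + E - 11*E*s/2 (Y(E, s) = -4 + ((-11*E/2)*s + E) = -4 + (-11*E*s/2 + E) = -4 + (E - 11*E*s/2) = -4 + E - 11*E*s/2)
Y(-46, -21) + 1120 = (-4 - 46 - 11/2*(-46)*(-21)) + 1120 = (-4 - 46 - 5313) + 1120 = -5363 + 1120 = -4243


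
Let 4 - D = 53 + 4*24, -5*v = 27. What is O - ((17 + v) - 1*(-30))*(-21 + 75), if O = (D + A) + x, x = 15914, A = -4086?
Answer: 47183/5 ≈ 9436.6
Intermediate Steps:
v = -27/5 (v = -⅕*27 = -27/5 ≈ -5.4000)
D = -145 (D = 4 - (53 + 4*24) = 4 - (53 + 96) = 4 - 1*149 = 4 - 149 = -145)
O = 11683 (O = (-145 - 4086) + 15914 = -4231 + 15914 = 11683)
O - ((17 + v) - 1*(-30))*(-21 + 75) = 11683 - ((17 - 27/5) - 1*(-30))*(-21 + 75) = 11683 - (58/5 + 30)*54 = 11683 - 208*54/5 = 11683 - 1*11232/5 = 11683 - 11232/5 = 47183/5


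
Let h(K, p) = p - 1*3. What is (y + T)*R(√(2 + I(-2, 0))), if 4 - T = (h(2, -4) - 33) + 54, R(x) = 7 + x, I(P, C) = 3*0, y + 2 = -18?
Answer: -210 - 30*√2 ≈ -252.43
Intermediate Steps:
y = -20 (y = -2 - 18 = -20)
h(K, p) = -3 + p (h(K, p) = p - 3 = -3 + p)
I(P, C) = 0
T = -10 (T = 4 - (((-3 - 4) - 33) + 54) = 4 - ((-7 - 33) + 54) = 4 - (-40 + 54) = 4 - 1*14 = 4 - 14 = -10)
(y + T)*R(√(2 + I(-2, 0))) = (-20 - 10)*(7 + √(2 + 0)) = -30*(7 + √2) = -210 - 30*√2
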